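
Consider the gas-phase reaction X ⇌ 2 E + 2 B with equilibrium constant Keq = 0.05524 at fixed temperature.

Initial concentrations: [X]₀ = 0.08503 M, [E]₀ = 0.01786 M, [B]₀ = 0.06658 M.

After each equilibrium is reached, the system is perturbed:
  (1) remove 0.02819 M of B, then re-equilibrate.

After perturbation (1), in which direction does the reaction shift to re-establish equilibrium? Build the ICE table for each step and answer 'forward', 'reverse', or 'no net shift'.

Direction: forward

Q₀ = 1.6629e-05 vs Keq = 0.05524 ⇒ Q<K, forward
Step 1:
                    X           E           B
  I           0.08503     0.01786     0.06658
  C          -0.06769      0.1354      0.1354
  E           0.01734      0.1532       0.202
  solve Keq expr → x = 0.06769; check Q = 0.05524
Then remove 0.02819 M of B.
Step 2:
                    X           E           B
  I           0.01734      0.1532      0.1738
  C         -0.002708    0.005416    0.005416
  E           0.01463      0.1587      0.1792
  solve Keq expr → x = 0.002708; check Q = 0.05524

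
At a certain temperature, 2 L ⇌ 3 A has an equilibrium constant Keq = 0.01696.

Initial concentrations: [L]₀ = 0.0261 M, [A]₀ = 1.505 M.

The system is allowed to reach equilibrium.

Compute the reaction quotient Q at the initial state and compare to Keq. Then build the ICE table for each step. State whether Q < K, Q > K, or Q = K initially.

Q₀ = 5004 vs Keq = 0.01696 ⇒ Q>K, reverse
Step 1:
                    L           A
  init         0.0261       1.505
  Δ            0.8469       -1.27
  eq            0.873      0.2347
  solve Keq expr → x = -0.4234; check Q = 0.01696

Q₀ = 5004; Q > K (proceeds reverse)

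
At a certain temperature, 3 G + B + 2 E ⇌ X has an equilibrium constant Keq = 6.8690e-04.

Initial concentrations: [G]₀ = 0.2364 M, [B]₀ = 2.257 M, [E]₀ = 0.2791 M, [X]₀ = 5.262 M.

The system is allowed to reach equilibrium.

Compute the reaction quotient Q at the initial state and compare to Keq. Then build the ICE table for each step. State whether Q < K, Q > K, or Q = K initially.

Q₀ = 2265 vs Keq = 6.8690e-04 ⇒ Q>K, reverse
Step 1:
                  G         B         E         X
  init       0.2364     2.257    0.2791     5.262
  Δ           4.704     1.568     3.136    -1.568
  eq           4.94     3.825     3.415     3.694
  solve Keq expr → x = -1.568; check Q = 6.8690e-04

Q₀ = 2265; Q > K (proceeds reverse)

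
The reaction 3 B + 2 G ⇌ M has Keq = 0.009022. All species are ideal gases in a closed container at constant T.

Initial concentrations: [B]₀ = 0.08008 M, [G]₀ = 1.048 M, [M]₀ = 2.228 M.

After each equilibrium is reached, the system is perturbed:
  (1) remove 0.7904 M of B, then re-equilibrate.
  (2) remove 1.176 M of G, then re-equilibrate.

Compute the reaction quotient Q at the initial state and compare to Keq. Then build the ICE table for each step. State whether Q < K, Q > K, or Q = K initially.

Q₀ = 3950; Q > K (proceeds reverse)

Q₀ = 3950 vs Keq = 0.009022 ⇒ Q>K, reverse
Step 1:
                    B           G           M
  init        0.08008       1.048       2.228
  Δ             2.607       1.738      -0.869
  eq            2.687       2.786       1.359
  solve Keq expr → x = -0.869; check Q = 0.009022
Then remove 0.7904 M of B.
Step 2:
                    B           G           M
  init          1.897       2.786       1.359
  Δ             0.493      0.3287     -0.1643
  eq             2.39       3.115       1.195
  solve Keq expr → x = -0.1643; check Q = 0.009022
Then remove 1.176 M of G.
Step 3:
                    B           G           M
  init           2.39       1.939       1.195
  Δ            0.4544      0.3029     -0.1515
  eq            2.844       2.242       1.043
  solve Keq expr → x = -0.1515; check Q = 0.009022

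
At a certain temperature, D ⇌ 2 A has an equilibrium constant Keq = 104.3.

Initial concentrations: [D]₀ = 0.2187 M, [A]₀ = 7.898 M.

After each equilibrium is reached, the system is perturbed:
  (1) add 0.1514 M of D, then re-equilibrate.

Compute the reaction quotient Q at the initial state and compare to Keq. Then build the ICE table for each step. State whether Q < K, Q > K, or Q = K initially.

Q₀ = 285.2 vs Keq = 104.3 ⇒ Q>K, reverse
Step 1:
                   D          A
  init        0.2187      7.898
  Δ           0.2937    -0.5874
  eq          0.5124      7.311
  solve Keq expr → x = -0.2937; check Q = 104.3
Then add 0.1514 M of D.
Step 2:
                   D          A
  init        0.6638      7.311
  Δ          -0.1178     0.2357
  eq           0.546      7.546
  solve Keq expr → x = 0.1178; check Q = 104.3

Q₀ = 285.2; Q > K (proceeds reverse)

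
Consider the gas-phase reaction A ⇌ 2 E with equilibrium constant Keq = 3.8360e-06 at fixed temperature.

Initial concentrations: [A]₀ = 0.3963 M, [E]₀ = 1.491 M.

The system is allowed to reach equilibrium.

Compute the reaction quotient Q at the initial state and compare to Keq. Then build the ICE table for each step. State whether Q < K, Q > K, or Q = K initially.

Q₀ = 5.61; Q > K (proceeds reverse)

Q₀ = 5.61 vs Keq = 3.8360e-06 ⇒ Q>K, reverse
Step 1:
                    A           E
  I            0.3963       1.491
  C            0.7445      -1.489
  E             1.141    0.002092
  solve Keq expr → x = -0.7445; check Q = 3.8360e-06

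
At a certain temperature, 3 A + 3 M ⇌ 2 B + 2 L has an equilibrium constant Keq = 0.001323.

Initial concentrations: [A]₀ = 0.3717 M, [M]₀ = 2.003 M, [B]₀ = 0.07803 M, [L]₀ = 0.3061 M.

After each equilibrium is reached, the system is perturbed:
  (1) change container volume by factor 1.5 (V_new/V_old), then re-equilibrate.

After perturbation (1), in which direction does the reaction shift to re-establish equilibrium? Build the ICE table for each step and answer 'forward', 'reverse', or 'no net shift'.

Q₀ = 0.001382 vs Keq = 0.001323 ⇒ Q>K, reverse
Step 1:
                  A         M         B         L
  init       0.3717     2.003   0.07803    0.3061
  Δ        0.001412  0.001412 -9.4104e-04 -9.4104e-04
  eq         0.3731     2.004   0.07709    0.3052
  solve Keq expr → x = -4.7052e-04; check Q = 0.001323
Then change container volume by factor 1.5 (V_new/V_old).
Step 2:
                  A         M         B         L
  init       0.2487     1.336   0.05139    0.2034
  Δ         0.01629   0.01629  -0.01086  -0.01086
  eq          0.265     1.353   0.04054    0.1926
  solve Keq expr → x = -0.005429; check Q = 0.001323

Direction: reverse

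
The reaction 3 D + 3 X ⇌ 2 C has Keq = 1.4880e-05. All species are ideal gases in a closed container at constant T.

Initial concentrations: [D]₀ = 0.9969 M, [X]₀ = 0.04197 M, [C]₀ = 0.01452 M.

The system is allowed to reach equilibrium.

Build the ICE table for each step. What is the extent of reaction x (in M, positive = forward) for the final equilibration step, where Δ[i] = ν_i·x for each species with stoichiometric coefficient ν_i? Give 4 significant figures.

x = -0.007228 M

Q₀ = 2.878 vs Keq = 1.4880e-05 ⇒ Q>K, reverse
Step 1:
                    D           X           C
  init         0.9969     0.04197     0.01452
  Δ           0.02168     0.02168    -0.01446
  eq            1.019     0.06365  6.3685e-05
  solve Keq expr → x = -0.007228; check Q = 1.4880e-05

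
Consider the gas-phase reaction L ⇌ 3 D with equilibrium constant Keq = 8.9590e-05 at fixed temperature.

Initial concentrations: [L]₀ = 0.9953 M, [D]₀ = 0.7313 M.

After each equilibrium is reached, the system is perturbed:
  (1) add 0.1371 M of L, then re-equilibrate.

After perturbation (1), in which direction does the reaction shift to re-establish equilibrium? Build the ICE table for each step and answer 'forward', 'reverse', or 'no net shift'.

Direction: forward

Q₀ = 0.3929 vs Keq = 8.9590e-05 ⇒ Q>K, reverse
Step 1:
                    L           D
  Initial      0.9953      0.7313
  Change       0.2278     -0.6834
  Equil         1.223     0.04785
  solve Keq expr → x = -0.2278; check Q = 8.9590e-05
Then add 0.1371 M of L.
Step 2:
                    L           D
  Initial        1.36     0.04785
  Change  -5.7269e-04    0.001718
  Equil          1.36     0.04957
  solve Keq expr → x = 5.7269e-04; check Q = 8.9590e-05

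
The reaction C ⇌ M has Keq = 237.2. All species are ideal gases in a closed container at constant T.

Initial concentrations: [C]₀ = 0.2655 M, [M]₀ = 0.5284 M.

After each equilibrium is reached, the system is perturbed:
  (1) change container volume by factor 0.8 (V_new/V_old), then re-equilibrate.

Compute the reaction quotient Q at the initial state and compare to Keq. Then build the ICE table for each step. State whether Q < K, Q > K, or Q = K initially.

Q₀ = 1.99 vs Keq = 237.2 ⇒ Q<K, forward
Step 1:
                   C          M
  Initial     0.2655     0.5284
  Change     -0.2622     0.2622
  Equil     0.003333     0.7906
  solve Keq expr → x = 0.2622; check Q = 237.2
Then change container volume by factor 0.8 (V_new/V_old).
Step 2:
                   C          M
  Initial   0.004166     0.9882
  Change           0          0
  Equil     0.004166     0.9882
  solve Keq expr → x = 0; check Q = 237.2

Q₀ = 1.99; Q < K (proceeds forward)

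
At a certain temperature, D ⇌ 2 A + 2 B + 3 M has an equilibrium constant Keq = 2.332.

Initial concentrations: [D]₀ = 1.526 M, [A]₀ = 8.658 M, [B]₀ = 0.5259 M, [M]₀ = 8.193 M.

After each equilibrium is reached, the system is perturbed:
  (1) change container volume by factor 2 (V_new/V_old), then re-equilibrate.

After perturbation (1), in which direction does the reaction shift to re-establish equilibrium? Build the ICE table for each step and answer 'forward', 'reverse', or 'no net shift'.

Direction: forward

Q₀ = 7472 vs Keq = 2.332 ⇒ Q>K, reverse
Step 1:
                    D           A           B           M
  Initial       1.526       8.658      0.5259       8.193
  Change       0.2568     -0.5135     -0.5135     -0.7703
  Equil         1.783       8.144     0.01238       7.423
  solve Keq expr → x = -0.2568; check Q = 2.332
Then change container volume by factor 2 (V_new/V_old).
Step 2:
                    D           A           B           M
  Initial      0.8914       4.072     0.00619       3.711
  Change     -0.02054     0.04108     0.04108     0.06162
  Equil        0.8708       4.113     0.04727       3.773
  solve Keq expr → x = 0.02054; check Q = 2.332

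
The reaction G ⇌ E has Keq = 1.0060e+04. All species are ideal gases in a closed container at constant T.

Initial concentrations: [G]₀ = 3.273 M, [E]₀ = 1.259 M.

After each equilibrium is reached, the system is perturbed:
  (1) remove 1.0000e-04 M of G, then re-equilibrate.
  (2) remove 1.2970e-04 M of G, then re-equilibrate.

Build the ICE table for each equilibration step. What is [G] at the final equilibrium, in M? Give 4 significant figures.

Q₀ = 0.3847 vs Keq = 1.0060e+04 ⇒ Q<K, forward
Step 1:
                  G         E
  init        3.273     1.259
  Δ          -3.273     3.273
  eq      4.5045e-04     4.532
  solve Keq expr → x = 3.273; check Q = 1.0060e+04
Then remove 1.0000e-04 M of G.
Step 2:
                  G         E
  init    3.5045e-04     4.532
  Δ       9.9990e-05 -9.9990e-05
  eq      4.5044e-04     4.531
  solve Keq expr → x = -9.9990e-05; check Q = 1.0060e+04
Then remove 1.2970e-04 M of G.
Step 3:
                  G         E
  init    3.2074e-04     4.531
  Δ       1.2969e-04 -1.2969e-04
  eq      4.5043e-04     4.531
  solve Keq expr → x = -1.2969e-04; check Q = 1.0060e+04

[G]_eq = 4.5043e-04 M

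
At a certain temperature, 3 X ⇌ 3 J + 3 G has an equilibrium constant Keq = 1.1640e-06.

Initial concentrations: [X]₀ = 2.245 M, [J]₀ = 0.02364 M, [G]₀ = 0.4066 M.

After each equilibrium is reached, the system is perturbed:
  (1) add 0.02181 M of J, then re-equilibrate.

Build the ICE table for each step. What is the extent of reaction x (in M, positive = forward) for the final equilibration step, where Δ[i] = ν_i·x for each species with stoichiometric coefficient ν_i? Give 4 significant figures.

x = -0.006305 M

Q₀ = 7.8487e-08 vs Keq = 1.1640e-06 ⇒ Q<K, forward
Step 1:
                  X         J         G
  I           2.245   0.02364    0.4066
  C        -0.02976   0.02976   0.02976
  E           2.215    0.0534    0.4364
  solve Keq expr → x = 0.009921; check Q = 1.1640e-06
Then add 0.02181 M of J.
Step 2:
                  X         J         G
  I           2.215   0.07521    0.4364
  C         0.01891  -0.01891  -0.01891
  E           2.234    0.0563    0.4174
  solve Keq expr → x = -0.006305; check Q = 1.1640e-06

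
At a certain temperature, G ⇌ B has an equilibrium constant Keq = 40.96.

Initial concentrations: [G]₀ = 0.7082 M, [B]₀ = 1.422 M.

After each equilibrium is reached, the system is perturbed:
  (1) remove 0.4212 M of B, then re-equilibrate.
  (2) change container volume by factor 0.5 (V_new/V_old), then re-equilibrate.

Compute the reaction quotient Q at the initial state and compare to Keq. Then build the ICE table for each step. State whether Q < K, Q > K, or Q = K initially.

Q₀ = 2.008; Q < K (proceeds forward)

Q₀ = 2.008 vs Keq = 40.96 ⇒ Q<K, forward
Step 1:
                  G         B
  Initial    0.7082     1.422
  Change    -0.6574    0.6574
  Equil     0.05077     2.079
  solve Keq expr → x = 0.6574; check Q = 40.96
Then remove 0.4212 M of B.
Step 2:
                  G         B
  Initial   0.05077     1.658
  Change   -0.01004   0.01004
  Equil     0.04073     1.668
  solve Keq expr → x = 0.01004; check Q = 40.96
Then change container volume by factor 0.5 (V_new/V_old).
Step 3:
                  G         B
  Initial   0.08146     3.337
  Change          0         0
  Equil     0.08146     3.337
  solve Keq expr → x = 0; check Q = 40.96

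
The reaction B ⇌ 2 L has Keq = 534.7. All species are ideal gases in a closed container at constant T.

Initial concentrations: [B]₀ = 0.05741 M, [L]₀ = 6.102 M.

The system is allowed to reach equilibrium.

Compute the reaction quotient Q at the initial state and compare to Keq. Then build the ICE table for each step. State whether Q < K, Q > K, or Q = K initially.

Q₀ = 648.6; Q > K (proceeds reverse)

Q₀ = 648.6 vs Keq = 534.7 ⇒ Q>K, reverse
Step 1:
                    B           L
  Initial     0.05741       6.102
  Change      0.01169    -0.02339
  Equil        0.0691       6.079
  solve Keq expr → x = -0.01169; check Q = 534.7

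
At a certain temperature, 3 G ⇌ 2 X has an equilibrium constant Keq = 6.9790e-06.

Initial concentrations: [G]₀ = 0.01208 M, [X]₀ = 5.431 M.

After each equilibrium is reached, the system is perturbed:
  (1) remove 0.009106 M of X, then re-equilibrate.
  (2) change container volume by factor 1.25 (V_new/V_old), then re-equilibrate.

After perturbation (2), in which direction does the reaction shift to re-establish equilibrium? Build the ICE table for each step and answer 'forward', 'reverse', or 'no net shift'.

Direction: reverse

Q₀ = 1.6732e+07 vs Keq = 6.9790e-06 ⇒ Q>K, reverse
Step 1:
                    G           X
  Initial     0.01208       5.431
  Change        8.056       -5.37
  Equil         8.068     0.06054
  solve Keq expr → x = -2.685; check Q = 6.9790e-06
Then remove 0.009106 M of X.
Step 2:
                    G           X
  Initial       8.068     0.05143
  Change     -0.01343    0.008955
  Equil         8.054     0.06039
  solve Keq expr → x = 0.004477; check Q = 6.9790e-06
Then change container volume by factor 1.25 (V_new/V_old).
Step 3:
                    G           X
  Initial       6.443     0.04831
  Change     0.007536   -0.005024
  Equil         6.451     0.04329
  solve Keq expr → x = -0.002512; check Q = 6.9790e-06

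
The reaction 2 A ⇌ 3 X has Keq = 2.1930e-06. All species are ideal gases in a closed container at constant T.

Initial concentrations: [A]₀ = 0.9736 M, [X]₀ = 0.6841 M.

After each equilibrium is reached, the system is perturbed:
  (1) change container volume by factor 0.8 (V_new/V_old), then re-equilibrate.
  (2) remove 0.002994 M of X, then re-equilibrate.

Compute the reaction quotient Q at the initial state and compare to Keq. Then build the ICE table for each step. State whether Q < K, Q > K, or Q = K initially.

Q₀ = 0.3378 vs Keq = 2.1930e-06 ⇒ Q>K, reverse
Step 1:
                    A           X
  Initial      0.9736      0.6841
  Change       0.4451     -0.6677
  Equil         1.419      0.0164
  solve Keq expr → x = -0.2226; check Q = 2.1930e-06
Then change container volume by factor 0.8 (V_new/V_old).
Step 2:
                    A           X
  Initial       1.773      0.0205
  Change   9.7524e-04   -0.001463
  Equil         1.774     0.01904
  solve Keq expr → x = -4.8762e-04; check Q = 2.1930e-06
Then remove 0.002994 M of X.
Step 3:
                    A           X
  Initial       1.774     0.01605
  Change    -0.001987     0.00298
  Equil         1.772     0.01903
  solve Keq expr → x = 9.9326e-04; check Q = 2.1930e-06

Q₀ = 0.3378; Q > K (proceeds reverse)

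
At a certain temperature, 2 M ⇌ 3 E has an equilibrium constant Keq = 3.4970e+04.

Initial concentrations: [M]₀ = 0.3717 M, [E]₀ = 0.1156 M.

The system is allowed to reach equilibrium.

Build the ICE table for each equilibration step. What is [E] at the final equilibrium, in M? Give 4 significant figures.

Q₀ = 0.01118 vs Keq = 3.4970e+04 ⇒ Q<K, forward
Step 1:
                    M           E
  Initial      0.3717      0.1156
  Change      -0.3688      0.5532
  Equil      0.002925      0.6688
  solve Keq expr → x = 0.1844; check Q = 3.4970e+04

[E]_eq = 0.6688 M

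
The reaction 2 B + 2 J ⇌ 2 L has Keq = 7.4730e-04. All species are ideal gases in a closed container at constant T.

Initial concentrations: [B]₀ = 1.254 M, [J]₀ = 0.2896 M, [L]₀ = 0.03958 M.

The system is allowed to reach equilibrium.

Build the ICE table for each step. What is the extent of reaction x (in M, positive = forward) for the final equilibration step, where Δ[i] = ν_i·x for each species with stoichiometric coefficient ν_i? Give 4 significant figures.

x = -0.01422 M

Q₀ = 0.01188 vs Keq = 7.4730e-04 ⇒ Q>K, reverse
Step 1:
                   B          J          L
  I            1.254     0.2896    0.03958
  C          0.02843    0.02843   -0.02843
  E            1.282      0.318    0.01115
  solve Keq expr → x = -0.01422; check Q = 7.4730e-04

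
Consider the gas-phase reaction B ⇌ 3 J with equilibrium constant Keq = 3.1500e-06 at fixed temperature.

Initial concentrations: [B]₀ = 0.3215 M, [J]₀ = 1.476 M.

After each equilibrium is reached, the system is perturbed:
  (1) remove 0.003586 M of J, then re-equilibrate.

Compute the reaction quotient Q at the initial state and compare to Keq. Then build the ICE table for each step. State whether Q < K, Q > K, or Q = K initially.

Q₀ = 10 vs Keq = 3.1500e-06 ⇒ Q>K, reverse
Step 1:
                    B           J
  init         0.3215       1.476
  Δ            0.4874      -1.462
  eq           0.8089     0.01366
  solve Keq expr → x = -0.4874; check Q = 3.1500e-06
Then remove 0.003586 M of J.
Step 2:
                    B           J
  init         0.8089     0.01007
  Δ         -0.001193    0.003579
  eq           0.8078     0.01365
  solve Keq expr → x = 0.001193; check Q = 3.1500e-06

Q₀ = 10; Q > K (proceeds reverse)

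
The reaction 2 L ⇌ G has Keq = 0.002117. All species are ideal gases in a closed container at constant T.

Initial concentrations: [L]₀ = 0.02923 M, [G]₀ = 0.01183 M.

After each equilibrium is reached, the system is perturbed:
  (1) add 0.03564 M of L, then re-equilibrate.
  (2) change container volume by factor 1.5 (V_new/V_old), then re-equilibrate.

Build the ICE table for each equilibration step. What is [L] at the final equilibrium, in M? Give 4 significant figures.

Q₀ = 13.85 vs Keq = 0.002117 ⇒ Q>K, reverse
Step 1:
                    L           G
  init        0.02923     0.01183
  Δ           0.02365    -0.01182
  eq          0.05288  5.9193e-06
  solve Keq expr → x = -0.01182; check Q = 0.002117
Then add 0.03564 M of L.
Step 2:
                    L           G
  init        0.08852  5.9193e-06
  Δ       -2.1321e-05  1.0660e-05
  eq           0.0885  1.6580e-05
  solve Keq expr → x = 1.0660e-05; check Q = 0.002117
Then change container volume by factor 1.5 (V_new/V_old).
Step 3:
                    L           G
  init          0.059  1.1053e-05
  Δ        7.3651e-06 -3.6825e-06
  eq          0.05901  7.3706e-06
  solve Keq expr → x = -3.6825e-06; check Q = 0.002117

[L]_eq = 0.05901 M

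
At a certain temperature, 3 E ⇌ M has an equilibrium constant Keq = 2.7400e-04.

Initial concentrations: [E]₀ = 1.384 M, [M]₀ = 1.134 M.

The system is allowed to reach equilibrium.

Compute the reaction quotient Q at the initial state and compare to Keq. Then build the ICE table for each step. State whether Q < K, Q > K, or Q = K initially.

Q₀ = 0.4278 vs Keq = 2.7400e-04 ⇒ Q>K, reverse
Step 1:
                  E         M
  Initial     1.384     1.134
  Change      3.317    -1.106
  Equil       4.701   0.02846
  solve Keq expr → x = -1.106; check Q = 2.7400e-04

Q₀ = 0.4278; Q > K (proceeds reverse)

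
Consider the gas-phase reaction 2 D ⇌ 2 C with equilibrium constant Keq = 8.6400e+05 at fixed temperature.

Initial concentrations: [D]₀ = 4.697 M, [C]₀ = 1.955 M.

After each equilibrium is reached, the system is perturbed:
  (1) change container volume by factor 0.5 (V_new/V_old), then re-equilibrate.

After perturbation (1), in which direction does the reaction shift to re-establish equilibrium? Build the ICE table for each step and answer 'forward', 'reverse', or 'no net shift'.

Direction: no net shift

Q₀ = 0.1732 vs Keq = 8.6400e+05 ⇒ Q<K, forward
Step 1:
                  D         C
  I           4.697     1.955
  C           -4.69      4.69
  E        0.007149     6.645
  solve Keq expr → x = 2.345; check Q = 8.6400e+05
Then change container volume by factor 0.5 (V_new/V_old).
Step 2:
                  D         C
  I          0.0143     13.29
  C               0         0
  E          0.0143     13.29
  solve Keq expr → x = 0; check Q = 8.6400e+05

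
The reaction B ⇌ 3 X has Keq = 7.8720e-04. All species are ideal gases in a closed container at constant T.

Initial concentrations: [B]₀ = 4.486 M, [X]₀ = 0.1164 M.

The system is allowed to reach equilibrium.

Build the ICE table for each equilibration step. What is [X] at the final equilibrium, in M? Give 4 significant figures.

Q₀ = 3.5156e-04 vs Keq = 7.8720e-04 ⇒ Q<K, forward
Step 1:
                    B           X
  Initial       4.486      0.1164
  Change     -0.01192     0.03575
  Equil         4.474      0.1521
  solve Keq expr → x = 0.01192; check Q = 7.8720e-04

[X]_eq = 0.1521 M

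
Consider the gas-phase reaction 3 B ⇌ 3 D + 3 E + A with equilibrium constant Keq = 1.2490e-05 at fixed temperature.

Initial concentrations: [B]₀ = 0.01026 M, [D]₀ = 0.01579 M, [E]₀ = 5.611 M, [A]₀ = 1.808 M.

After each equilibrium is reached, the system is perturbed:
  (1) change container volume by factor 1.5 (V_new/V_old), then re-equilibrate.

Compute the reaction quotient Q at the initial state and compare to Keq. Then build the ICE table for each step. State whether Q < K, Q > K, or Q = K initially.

Q₀ = 1164; Q > K (proceeds reverse)

Q₀ = 1164 vs Keq = 1.2490e-05 ⇒ Q>K, reverse
Step 1:
                  B         D         E         A
  Initial   0.01026   0.01579     5.611     1.808
  Change     0.0157   -0.0157   -0.0157 -0.005234
  Equil     0.02596 8.8453e-05     5.595     1.803
  solve Keq expr → x = -0.005234; check Q = 1.2490e-05
Then change container volume by factor 1.5 (V_new/V_old).
Step 2:
                  B         D         E         A
  Initial   0.01731 5.8969e-05      3.73     1.202
  Change  -4.2038e-05 4.2038e-05 4.2038e-05 1.4013e-05
  Equil     0.01727 1.0101e-04      3.73     1.202
  solve Keq expr → x = 1.4013e-05; check Q = 1.2490e-05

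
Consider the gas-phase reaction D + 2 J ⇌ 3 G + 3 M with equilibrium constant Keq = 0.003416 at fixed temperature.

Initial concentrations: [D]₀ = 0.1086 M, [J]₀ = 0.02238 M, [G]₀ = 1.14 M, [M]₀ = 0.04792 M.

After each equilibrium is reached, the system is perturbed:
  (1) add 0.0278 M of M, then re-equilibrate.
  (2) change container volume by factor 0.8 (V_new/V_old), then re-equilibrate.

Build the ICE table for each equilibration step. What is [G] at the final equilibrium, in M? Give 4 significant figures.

[G]_eq = 1.342 M

Q₀ = 2.997 vs Keq = 0.003416 ⇒ Q>K, reverse
Step 1:
                  D         J         G         M
  init       0.1086   0.02238      1.14   0.04792
  Δ         0.01298   0.02595  -0.03893  -0.03893
  eq         0.1216   0.04833     1.101  0.008991
  solve Keq expr → x = -0.01298; check Q = 0.003416
Then add 0.0278 M of M.
Step 2:
                  D         J         G         M
  init       0.1216   0.04833     1.101   0.03679
  Δ        0.008434   0.01687   -0.0253   -0.0253
  eq           0.13    0.0652     1.076   0.01149
  solve Keq expr → x = -0.008434; check Q = 0.003416
Then change container volume by factor 0.8 (V_new/V_old).
Step 3:
                  D         J         G         M
  init       0.1625    0.0815     1.345   0.01436
  Δ       8.8725e-04  0.001774 -0.002662 -0.002662
  eq         0.1634   0.08328     1.342    0.0117
  solve Keq expr → x = -8.8725e-04; check Q = 0.003416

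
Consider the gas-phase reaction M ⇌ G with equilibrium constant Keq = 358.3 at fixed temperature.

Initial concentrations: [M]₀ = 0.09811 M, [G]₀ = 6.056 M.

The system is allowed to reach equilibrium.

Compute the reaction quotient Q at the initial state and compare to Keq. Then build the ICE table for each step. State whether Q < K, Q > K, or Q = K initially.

Q₀ = 61.73 vs Keq = 358.3 ⇒ Q<K, forward
Step 1:
                   M          G
  I          0.09811      6.056
  C         -0.08098    0.08098
  E          0.01713      6.137
  solve Keq expr → x = 0.08098; check Q = 358.3

Q₀ = 61.73; Q < K (proceeds forward)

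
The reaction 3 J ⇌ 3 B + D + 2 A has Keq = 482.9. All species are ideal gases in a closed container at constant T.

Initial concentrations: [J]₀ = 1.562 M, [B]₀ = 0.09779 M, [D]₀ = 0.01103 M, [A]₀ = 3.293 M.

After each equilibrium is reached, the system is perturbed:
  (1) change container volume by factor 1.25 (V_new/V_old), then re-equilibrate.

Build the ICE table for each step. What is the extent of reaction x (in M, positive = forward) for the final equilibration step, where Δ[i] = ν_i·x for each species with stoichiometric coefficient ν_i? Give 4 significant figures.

x = 0.01346 M

Q₀ = 2.9349e-05 vs Keq = 482.9 ⇒ Q<K, forward
Step 1:
                    J           B           D           A
  Initial       1.562     0.09779     0.01103       3.293
  Change       -1.235       1.235      0.4116      0.8231
  Equil        0.3273       1.332      0.4226       4.116
  solve Keq expr → x = 0.4116; check Q = 482.9
Then change container volume by factor 1.25 (V_new/V_old).
Step 2:
                    J           B           D           A
  Initial      0.2619       1.066      0.3381       3.293
  Change     -0.04039     0.04039     0.01346     0.02693
  Equil        0.2215       1.106      0.3515        3.32
  solve Keq expr → x = 0.01346; check Q = 482.9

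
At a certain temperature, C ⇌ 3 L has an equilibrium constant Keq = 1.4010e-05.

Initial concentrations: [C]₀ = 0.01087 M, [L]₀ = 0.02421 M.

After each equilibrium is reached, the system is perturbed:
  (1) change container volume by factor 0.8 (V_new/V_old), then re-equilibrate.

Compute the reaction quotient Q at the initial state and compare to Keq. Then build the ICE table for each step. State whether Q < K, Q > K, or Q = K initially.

Q₀ = 0.001305; Q > K (proceeds reverse)

Q₀ = 0.001305 vs Keq = 1.4010e-05 ⇒ Q>K, reverse
Step 1:
                   C          L
  init       0.01087    0.02421
  Δ         0.006009   -0.01803
  eq         0.01688   0.006184
  solve Keq expr → x = -0.006009; check Q = 1.4010e-05
Then change container volume by factor 0.8 (V_new/V_old).
Step 2:
                   C          L
  init        0.0211    0.00773
  Δ       3.4415e-04  -0.001032
  eq         0.02144   0.006697
  solve Keq expr → x = -3.4415e-04; check Q = 1.4010e-05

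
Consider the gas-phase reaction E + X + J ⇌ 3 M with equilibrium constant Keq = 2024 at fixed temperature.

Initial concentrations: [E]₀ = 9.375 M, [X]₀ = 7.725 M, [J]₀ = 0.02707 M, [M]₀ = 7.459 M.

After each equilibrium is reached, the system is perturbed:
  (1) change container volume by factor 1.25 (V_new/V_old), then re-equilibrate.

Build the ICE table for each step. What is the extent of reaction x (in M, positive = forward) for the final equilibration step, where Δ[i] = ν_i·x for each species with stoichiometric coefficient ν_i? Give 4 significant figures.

x = 0 M

Q₀ = 211.7 vs Keq = 2024 ⇒ Q<K, forward
Step 1:
                  E         X         J         M
  init        9.375     7.725   0.02707     7.459
  Δ        -0.02414  -0.02414  -0.02414   0.07242
  eq          9.351     7.701  0.002931     7.531
  solve Keq expr → x = 0.02414; check Q = 2024
Then change container volume by factor 1.25 (V_new/V_old).
Step 2:
                  E         X         J         M
  init        7.481     6.161  0.002345     6.025
  Δ               0         0         0         0
  eq          7.481     6.161  0.002345     6.025
  solve Keq expr → x = 0; check Q = 2024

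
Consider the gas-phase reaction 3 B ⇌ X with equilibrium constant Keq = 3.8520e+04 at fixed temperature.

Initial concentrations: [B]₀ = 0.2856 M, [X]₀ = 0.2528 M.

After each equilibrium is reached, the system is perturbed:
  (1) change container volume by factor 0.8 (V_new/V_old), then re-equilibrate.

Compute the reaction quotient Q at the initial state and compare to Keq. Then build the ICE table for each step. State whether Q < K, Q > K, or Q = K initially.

Q₀ = 10.85; Q < K (proceeds forward)

Q₀ = 10.85 vs Keq = 3.8520e+04 ⇒ Q<K, forward
Step 1:
                  B         X
  init       0.2856    0.2528
  Δ         -0.2649    0.0883
  eq        0.02069    0.3411
  solve Keq expr → x = 0.0883; check Q = 3.8520e+04
Then change container volume by factor 0.8 (V_new/V_old).
Step 2:
                  B         X
  init      0.02586    0.4264
  Δ       -0.003554  0.001185
  eq        0.02231    0.4276
  solve Keq expr → x = 0.001185; check Q = 3.8520e+04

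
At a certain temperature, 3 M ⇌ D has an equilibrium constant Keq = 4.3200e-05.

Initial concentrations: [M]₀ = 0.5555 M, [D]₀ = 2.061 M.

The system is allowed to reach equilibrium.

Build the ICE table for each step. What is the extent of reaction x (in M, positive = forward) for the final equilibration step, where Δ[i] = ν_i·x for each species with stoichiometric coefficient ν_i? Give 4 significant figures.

Q₀ = 12.02 vs Keq = 4.3200e-05 ⇒ Q>K, reverse
Step 1:
                   M          D
  I           0.5555      2.061
  C            6.144     -2.048
  E              6.7    0.01299
  solve Keq expr → x = -2.048; check Q = 4.3200e-05

x = -2.048 M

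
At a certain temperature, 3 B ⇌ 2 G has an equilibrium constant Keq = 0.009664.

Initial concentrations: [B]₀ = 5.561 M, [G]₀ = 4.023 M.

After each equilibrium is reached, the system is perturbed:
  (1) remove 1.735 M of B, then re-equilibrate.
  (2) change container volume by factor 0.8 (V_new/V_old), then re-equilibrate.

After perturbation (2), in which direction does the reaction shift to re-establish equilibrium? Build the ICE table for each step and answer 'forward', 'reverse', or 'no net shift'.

Direction: forward

Q₀ = 0.09411 vs Keq = 0.009664 ⇒ Q>K, reverse
Step 1:
                    B           G
  I             5.561       4.023
  C             2.598      -1.732
  E             8.159       2.291
  solve Keq expr → x = -0.866; check Q = 0.009664
Then remove 1.735 M of B.
Step 2:
                    B           G
  I             6.424       2.291
  C            0.6577     -0.4384
  E             7.082       1.853
  solve Keq expr → x = -0.2192; check Q = 0.009664
Then change container volume by factor 0.8 (V_new/V_old).
Step 3:
                    B           G
  I             8.852       2.316
  C            -0.248      0.1653
  E             8.604       2.481
  solve Keq expr → x = 0.08266; check Q = 0.009664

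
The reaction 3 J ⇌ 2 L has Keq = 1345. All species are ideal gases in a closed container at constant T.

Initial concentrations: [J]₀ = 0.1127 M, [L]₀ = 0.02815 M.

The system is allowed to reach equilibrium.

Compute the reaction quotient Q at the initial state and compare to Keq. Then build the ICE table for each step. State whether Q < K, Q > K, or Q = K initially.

Q₀ = 0.5536; Q < K (proceeds forward)

Q₀ = 0.5536 vs Keq = 1345 ⇒ Q<K, forward
Step 1:
                  J         L
  Initial    0.1127   0.02815
  Change   -0.09436   0.06291
  Equil     0.01834   0.09106
  solve Keq expr → x = 0.03145; check Q = 1345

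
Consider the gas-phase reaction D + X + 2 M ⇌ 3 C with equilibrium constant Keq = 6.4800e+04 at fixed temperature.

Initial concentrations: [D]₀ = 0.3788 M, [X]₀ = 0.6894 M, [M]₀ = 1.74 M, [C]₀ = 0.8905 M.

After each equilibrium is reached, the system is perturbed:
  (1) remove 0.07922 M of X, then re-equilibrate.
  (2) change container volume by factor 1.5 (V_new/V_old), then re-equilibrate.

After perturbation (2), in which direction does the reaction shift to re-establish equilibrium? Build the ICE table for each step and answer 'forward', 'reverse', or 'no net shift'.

Q₀ = 0.8931 vs Keq = 6.4800e+04 ⇒ Q<K, forward
Step 1:
                  D         X         M         C
  init       0.3788    0.6894      1.74    0.8905
  Δ         -0.3784   -0.3784   -0.7567     1.135
  eq      4.2655e-04     0.311    0.9833     2.026
  solve Keq expr → x = 0.3784; check Q = 6.4800e+04
Then remove 0.07922 M of X.
Step 2:
                  D         X         M         C
  init    4.2655e-04    0.2318    0.9833     2.026
  Δ       1.4471e-04 1.4471e-04 2.8943e-04 -4.3414e-04
  eq      5.7126e-04     0.232    0.9835     2.025
  solve Keq expr → x = -1.4471e-04; check Q = 6.4800e+04
Then change container volume by factor 1.5 (V_new/V_old).
Step 3:
                  D         X         M         C
  init    3.8084e-04    0.1546    0.6557      1.35
  Δ       1.8836e-04 1.8836e-04 3.7671e-04 -5.6507e-04
  eq      5.6920e-04    0.1548    0.6561      1.35
  solve Keq expr → x = -1.8836e-04; check Q = 6.4800e+04

Direction: reverse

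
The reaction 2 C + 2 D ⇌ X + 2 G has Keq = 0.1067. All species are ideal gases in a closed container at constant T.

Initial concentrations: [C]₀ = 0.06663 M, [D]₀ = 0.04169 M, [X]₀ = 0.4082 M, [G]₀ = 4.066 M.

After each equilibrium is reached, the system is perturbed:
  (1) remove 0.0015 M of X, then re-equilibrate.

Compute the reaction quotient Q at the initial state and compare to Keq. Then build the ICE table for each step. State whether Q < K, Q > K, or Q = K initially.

Q₀ = 8.7459e+05 vs Keq = 0.1067 ⇒ Q>K, reverse
Step 1:
                  C         D         X         G
  Initial   0.06663   0.04169    0.4082     4.066
  Change     0.8054    0.8054   -0.4027   -0.8054
  Equil      0.8721    0.8471  0.005478     3.261
  solve Keq expr → x = -0.4027; check Q = 0.1067
Then remove 0.0015 M of X.
Step 2:
                  C         D         X         G
  Initial    0.8721    0.8471  0.003978     3.261
  Change  -0.002837 -0.002837  0.001419  0.002837
  Equil      0.8692    0.8443  0.005396     3.263
  solve Keq expr → x = 0.001419; check Q = 0.1067

Q₀ = 8.7459e+05; Q > K (proceeds reverse)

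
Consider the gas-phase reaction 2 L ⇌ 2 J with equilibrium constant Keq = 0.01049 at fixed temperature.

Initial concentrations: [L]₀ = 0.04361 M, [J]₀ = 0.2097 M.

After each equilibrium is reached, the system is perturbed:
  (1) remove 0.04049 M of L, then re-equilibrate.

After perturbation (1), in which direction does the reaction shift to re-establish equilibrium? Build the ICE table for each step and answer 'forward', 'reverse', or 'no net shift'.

Q₀ = 23.12 vs Keq = 0.01049 ⇒ Q>K, reverse
Step 1:
                    L           J
  init        0.04361      0.2097
  Δ            0.1862     -0.1862
  eq           0.2298     0.02353
  solve Keq expr → x = -0.09308; check Q = 0.01049
Then remove 0.04049 M of L.
Step 2:
                    L           J
  init         0.1893     0.02353
  Δ          0.003762   -0.003762
  eq            0.193     0.01977
  solve Keq expr → x = -0.001881; check Q = 0.01049

Direction: reverse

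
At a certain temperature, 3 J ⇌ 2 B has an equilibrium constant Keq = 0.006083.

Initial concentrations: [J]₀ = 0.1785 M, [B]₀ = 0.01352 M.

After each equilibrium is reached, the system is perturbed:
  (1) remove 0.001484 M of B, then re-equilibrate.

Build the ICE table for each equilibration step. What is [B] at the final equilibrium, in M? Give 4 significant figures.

[B]_eq = 0.006311 M

Q₀ = 0.03214 vs Keq = 0.006083 ⇒ Q>K, reverse
Step 1:
                  J         B
  Initial    0.1785   0.01352
  Change    0.01066 -0.007104
  Equil      0.1892  0.006416
  solve Keq expr → x = -0.003552; check Q = 0.006083
Then remove 0.001484 M of B.
Step 2:
                  J         B
  Initial    0.1892  0.004932
  Change  -0.002069  0.001379
  Equil      0.1871  0.006311
  solve Keq expr → x = 6.8952e-04; check Q = 0.006083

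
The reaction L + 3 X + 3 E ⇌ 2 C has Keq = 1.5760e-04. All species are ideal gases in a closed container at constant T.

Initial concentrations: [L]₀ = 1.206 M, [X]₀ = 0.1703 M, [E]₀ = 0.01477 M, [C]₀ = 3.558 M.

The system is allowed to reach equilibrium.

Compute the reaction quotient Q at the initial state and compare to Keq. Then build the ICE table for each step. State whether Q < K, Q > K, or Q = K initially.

Q₀ = 6.5960e+08 vs Keq = 1.5760e-04 ⇒ Q>K, reverse
Step 1:
                    L           X           E           C
  init          1.206      0.1703     0.01477       3.558
  Δ             1.238       3.714       3.714      -2.476
  eq            2.444       3.884       3.729       1.082
  solve Keq expr → x = -1.238; check Q = 1.5760e-04

Q₀ = 6.5960e+08; Q > K (proceeds reverse)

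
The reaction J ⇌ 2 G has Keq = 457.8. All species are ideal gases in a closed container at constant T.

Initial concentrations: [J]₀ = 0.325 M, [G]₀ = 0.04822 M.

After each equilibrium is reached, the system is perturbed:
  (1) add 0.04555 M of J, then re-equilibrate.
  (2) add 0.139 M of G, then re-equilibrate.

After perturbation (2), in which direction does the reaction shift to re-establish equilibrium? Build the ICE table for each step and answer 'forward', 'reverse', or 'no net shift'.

Q₀ = 0.007154 vs Keq = 457.8 ⇒ Q<K, forward
Step 1:
                    J           G
  init          0.325     0.04822
  Δ           -0.3239      0.6479
  eq         0.001058      0.6961
  solve Keq expr → x = 0.3239; check Q = 457.8
Then add 0.04555 M of J.
Step 2:
                    J           G
  init        0.04661      0.6961
  Δ          -0.04526     0.09051
  eq         0.001352      0.7866
  solve Keq expr → x = 0.04526; check Q = 457.8
Then add 0.139 M of G.
Step 3:
                    J           G
  init       0.001352      0.9256
  Δ        5.1571e-04   -0.001031
  eq         0.001867      0.9246
  solve Keq expr → x = -5.1571e-04; check Q = 457.8

Direction: reverse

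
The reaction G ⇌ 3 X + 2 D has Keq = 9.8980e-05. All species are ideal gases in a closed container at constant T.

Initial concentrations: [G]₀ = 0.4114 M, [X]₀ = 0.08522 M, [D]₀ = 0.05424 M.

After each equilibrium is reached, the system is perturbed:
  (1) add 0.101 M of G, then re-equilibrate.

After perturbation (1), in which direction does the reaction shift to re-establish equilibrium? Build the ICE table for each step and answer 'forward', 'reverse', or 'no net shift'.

Q₀ = 4.4259e-06 vs Keq = 9.8980e-05 ⇒ Q<K, forward
Step 1:
                   G          X          D
  Initial     0.4114    0.08522    0.05424
  Change    -0.02342    0.07026    0.04684
  Equil        0.388     0.1555     0.1011
  solve Keq expr → x = 0.02342; check Q = 9.8980e-05
Then add 0.101 M of G.
Step 2:
                   G          X          D
  Initial      0.489     0.1555     0.1011
  Change   -0.002377   0.007132   0.004755
  Equil       0.4866     0.1626     0.1058
  solve Keq expr → x = 0.002377; check Q = 9.8980e-05

Direction: forward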